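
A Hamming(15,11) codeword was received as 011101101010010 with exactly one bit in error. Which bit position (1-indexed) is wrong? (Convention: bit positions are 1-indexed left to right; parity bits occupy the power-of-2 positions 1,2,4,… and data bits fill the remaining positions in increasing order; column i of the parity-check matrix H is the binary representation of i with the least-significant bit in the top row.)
Syndrome s = H · r^T (mod 2), r = 011101101010010:
  s[0] = (101010101010101)·(011101101010010) mod 2 = 0+0+1+0+0+0+1+0+1+0+1+0+0+0+0 mod 2 = 0
  s[1] = (011001100110011)·(011101101010010) mod 2 = 0+1+1+0+0+1+1+0+0+0+1+0+0+1+0 mod 2 = 0
  s[2] = (000111100001111)·(011101101010010) mod 2 = 0+0+0+1+0+1+1+0+0+0+0+0+0+1+0 mod 2 = 0
  s[3] = (000000011111111)·(011101101010010) mod 2 = 0+0+0+0+0+0+0+0+1+0+1+0+0+1+0 mod 2 = 1
Syndrome = 0001
Column i of H is the binary representation of i, so the syndrome is the binary index of the flipped bit.
Read s = 0001 with s[0] as LSB: 0·2^0 + 0·2^1 + 0·2^2 + 1·2^3 = 8.
Error is at bit position 8.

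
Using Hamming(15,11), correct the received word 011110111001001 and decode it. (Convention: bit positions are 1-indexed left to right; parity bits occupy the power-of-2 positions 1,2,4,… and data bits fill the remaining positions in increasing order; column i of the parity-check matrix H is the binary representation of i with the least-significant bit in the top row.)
Syndrome s = H · r^T (mod 2), r = 011110111001001:
  s[0] = (101010101010101)·(011110111001001) mod 2 = 0+0+1+0+1+0+1+0+1+0+0+0+0+0+1 mod 2 = 1
  s[1] = (011001100110011)·(011110111001001) mod 2 = 0+1+1+0+0+0+1+0+0+0+0+0+0+0+1 mod 2 = 0
  s[2] = (000111100001111)·(011110111001001) mod 2 = 0+0+0+1+1+0+1+0+0+0+0+1+0+0+1 mod 2 = 1
  s[3] = (000000011111111)·(011110111001001) mod 2 = 0+0+0+0+0+0+0+1+1+0+0+1+0+0+1 mod 2 = 0
Syndrome = 1010
Column 5 of H equals this syndrome → error at bit 5 (1-indexed).
Flip bit 5: 011110111001001 → 011100111001001
Extract data bits at positions {3,5,6,7,9,10,11,12,13,14,15}: 10011001001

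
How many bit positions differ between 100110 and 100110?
XOR = 000000, count of 1s = 0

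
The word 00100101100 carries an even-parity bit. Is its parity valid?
Sum of all bits: 0+0+1+0+0+1+0+1+1+0+0 = 4; 4 mod 2 = 0. Result is 0 → valid parity.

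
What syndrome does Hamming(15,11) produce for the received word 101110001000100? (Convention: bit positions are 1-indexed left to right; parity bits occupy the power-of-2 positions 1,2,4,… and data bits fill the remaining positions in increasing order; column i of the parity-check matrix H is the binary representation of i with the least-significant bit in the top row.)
Syndrome s = H · r^T (mod 2), r = 101110001000100:
  s[0] = (101010101010101)·(101110001000100) mod 2 = 1+0+1+0+1+0+0+0+1+0+0+0+1+0+0 mod 2 = 1
  s[1] = (011001100110011)·(101110001000100) mod 2 = 0+0+1+0+0+0+0+0+0+0+0+0+0+0+0 mod 2 = 1
  s[2] = (000111100001111)·(101110001000100) mod 2 = 0+0+0+1+1+0+0+0+0+0+0+0+1+0+0 mod 2 = 1
  s[3] = (000000011111111)·(101110001000100) mod 2 = 0+0+0+0+0+0+0+0+1+0+0+0+1+0+0 mod 2 = 0
Syndrome = 1110
Non-zero syndrome: error at position 7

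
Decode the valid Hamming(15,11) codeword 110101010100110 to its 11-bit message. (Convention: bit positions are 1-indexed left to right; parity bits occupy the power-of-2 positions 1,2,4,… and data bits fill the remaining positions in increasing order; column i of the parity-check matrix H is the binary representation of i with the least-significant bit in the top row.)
Parity bits occupy power-of-2 positions; data bits are at positions {3,5,6,7,9,10,11,12,13,14,15} (1-indexed).
Extract: c[3]=0 c[5]=0 c[6]=1 c[7]=0 c[9]=0 c[10]=1 c[11]=0 c[12]=0 c[13]=1 c[14]=1 c[15]=0
Data = 00100100110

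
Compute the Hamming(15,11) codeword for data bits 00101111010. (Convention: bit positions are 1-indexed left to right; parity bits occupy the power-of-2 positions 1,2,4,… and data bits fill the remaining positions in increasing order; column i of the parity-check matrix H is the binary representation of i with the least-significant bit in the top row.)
Codeword c = d · G (mod 2), d = 00101111010:
  c[0] = d·G[:,0] = (00101111010)·(11011010101) mod 2 = 0+0+0+0+1+0+1+0+0+0+0 mod 2 = 0
  c[1] = d·G[:,1] = (00101111010)·(10110110011) mod 2 = 0+0+1+0+0+1+1+0+0+1+0 mod 2 = 0
  c[2] = d·G[:,2] = (00101111010)·(10000000000) mod 2 = 0+0+0+0+0+0+0+0+0+0+0 mod 2 = 0
  c[3] = d·G[:,3] = (00101111010)·(01110001111) mod 2 = 0+0+1+0+0+0+0+1+0+1+0 mod 2 = 1
  c[4] = d·G[:,4] = (00101111010)·(01000000000) mod 2 = 0+0+0+0+0+0+0+0+0+0+0 mod 2 = 0
  c[5] = d·G[:,5] = (00101111010)·(00100000000) mod 2 = 0+0+1+0+0+0+0+0+0+0+0 mod 2 = 1
  c[6] = d·G[:,6] = (00101111010)·(00010000000) mod 2 = 0+0+0+0+0+0+0+0+0+0+0 mod 2 = 0
  c[7] = d·G[:,7] = (00101111010)·(00001111111) mod 2 = 0+0+0+0+1+1+1+1+0+1+0 mod 2 = 1
  c[8] = d·G[:,8] = (00101111010)·(00001000000) mod 2 = 0+0+0+0+1+0+0+0+0+0+0 mod 2 = 1
  c[9] = d·G[:,9] = (00101111010)·(00000100000) mod 2 = 0+0+0+0+0+1+0+0+0+0+0 mod 2 = 1
  c[10] = d·G[:,10] = (00101111010)·(00000010000) mod 2 = 0+0+0+0+0+0+1+0+0+0+0 mod 2 = 1
  c[11] = d·G[:,11] = (00101111010)·(00000001000) mod 2 = 0+0+0+0+0+0+0+1+0+0+0 mod 2 = 1
  c[12] = d·G[:,12] = (00101111010)·(00000000100) mod 2 = 0+0+0+0+0+0+0+0+0+0+0 mod 2 = 0
  c[13] = d·G[:,13] = (00101111010)·(00000000010) mod 2 = 0+0+0+0+0+0+0+0+0+1+0 mod 2 = 1
  c[14] = d·G[:,14] = (00101111010)·(00000000001) mod 2 = 0+0+0+0+0+0+0+0+0+0+0 mod 2 = 0
Codeword = 000101011111010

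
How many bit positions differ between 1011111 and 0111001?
XOR = 1100110, count of 1s = 4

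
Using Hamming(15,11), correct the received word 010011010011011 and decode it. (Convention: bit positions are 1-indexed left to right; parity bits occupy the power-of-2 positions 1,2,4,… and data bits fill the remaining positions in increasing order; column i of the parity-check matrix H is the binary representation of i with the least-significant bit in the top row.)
Syndrome s = H · r^T (mod 2), r = 010011010011011:
  s[0] = (101010101010101)·(010011010011011) mod 2 = 0+0+0+0+1+0+0+0+0+0+1+0+0+0+1 mod 2 = 1
  s[1] = (011001100110011)·(010011010011011) mod 2 = 0+1+0+0+0+1+0+0+0+0+1+0+0+1+1 mod 2 = 1
  s[2] = (000111100001111)·(010011010011011) mod 2 = 0+0+0+0+1+1+0+0+0+0+0+1+0+1+1 mod 2 = 1
  s[3] = (000000011111111)·(010011010011011) mod 2 = 0+0+0+0+0+0+0+1+0+0+1+1+0+1+1 mod 2 = 1
Syndrome = 1111
Column 15 of H equals this syndrome → error at bit 15 (1-indexed).
Flip bit 15: 010011010011011 → 010011010011010
Extract data bits at positions {3,5,6,7,9,10,11,12,13,14,15}: 01100011010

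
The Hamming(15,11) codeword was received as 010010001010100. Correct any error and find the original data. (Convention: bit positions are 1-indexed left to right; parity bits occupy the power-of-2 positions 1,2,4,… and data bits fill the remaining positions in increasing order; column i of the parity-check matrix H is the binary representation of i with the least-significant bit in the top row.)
Syndrome s = H · r^T (mod 2), r = 010010001010100:
  s[0] = (101010101010101)·(010010001010100) mod 2 = 0+0+0+0+1+0+0+0+1+0+1+0+1+0+0 mod 2 = 0
  s[1] = (011001100110011)·(010010001010100) mod 2 = 0+1+0+0+0+0+0+0+0+0+1+0+0+0+0 mod 2 = 0
  s[2] = (000111100001111)·(010010001010100) mod 2 = 0+0+0+0+1+0+0+0+0+0+0+0+1+0+0 mod 2 = 0
  s[3] = (000000011111111)·(010010001010100) mod 2 = 0+0+0+0+0+0+0+0+1+0+1+0+1+0+0 mod 2 = 1
Syndrome = 0001
Column 8 of H equals this syndrome → error at bit 8 (1-indexed).
Flip bit 8: 010010001010100 → 010010011010100
Extract data bits at positions {3,5,6,7,9,10,11,12,13,14,15}: 01001010100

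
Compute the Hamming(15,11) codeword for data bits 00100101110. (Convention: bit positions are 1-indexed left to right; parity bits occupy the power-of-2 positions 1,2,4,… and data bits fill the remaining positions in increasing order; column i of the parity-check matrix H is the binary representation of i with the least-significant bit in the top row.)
Codeword c = d · G (mod 2), d = 00100101110:
  c[0] = d·G[:,0] = (00100101110)·(11011010101) mod 2 = 0+0+0+0+0+0+0+0+1+0+0 mod 2 = 1
  c[1] = d·G[:,1] = (00100101110)·(10110110011) mod 2 = 0+0+1+0+0+1+0+0+0+1+0 mod 2 = 1
  c[2] = d·G[:,2] = (00100101110)·(10000000000) mod 2 = 0+0+0+0+0+0+0+0+0+0+0 mod 2 = 0
  c[3] = d·G[:,3] = (00100101110)·(01110001111) mod 2 = 0+0+1+0+0+0+0+1+1+1+0 mod 2 = 0
  c[4] = d·G[:,4] = (00100101110)·(01000000000) mod 2 = 0+0+0+0+0+0+0+0+0+0+0 mod 2 = 0
  c[5] = d·G[:,5] = (00100101110)·(00100000000) mod 2 = 0+0+1+0+0+0+0+0+0+0+0 mod 2 = 1
  c[6] = d·G[:,6] = (00100101110)·(00010000000) mod 2 = 0+0+0+0+0+0+0+0+0+0+0 mod 2 = 0
  c[7] = d·G[:,7] = (00100101110)·(00001111111) mod 2 = 0+0+0+0+0+1+0+1+1+1+0 mod 2 = 0
  c[8] = d·G[:,8] = (00100101110)·(00001000000) mod 2 = 0+0+0+0+0+0+0+0+0+0+0 mod 2 = 0
  c[9] = d·G[:,9] = (00100101110)·(00000100000) mod 2 = 0+0+0+0+0+1+0+0+0+0+0 mod 2 = 1
  c[10] = d·G[:,10] = (00100101110)·(00000010000) mod 2 = 0+0+0+0+0+0+0+0+0+0+0 mod 2 = 0
  c[11] = d·G[:,11] = (00100101110)·(00000001000) mod 2 = 0+0+0+0+0+0+0+1+0+0+0 mod 2 = 1
  c[12] = d·G[:,12] = (00100101110)·(00000000100) mod 2 = 0+0+0+0+0+0+0+0+1+0+0 mod 2 = 1
  c[13] = d·G[:,13] = (00100101110)·(00000000010) mod 2 = 0+0+0+0+0+0+0+0+0+1+0 mod 2 = 1
  c[14] = d·G[:,14] = (00100101110)·(00000000001) mod 2 = 0+0+0+0+0+0+0+0+0+0+0 mod 2 = 0
Codeword = 110001000101110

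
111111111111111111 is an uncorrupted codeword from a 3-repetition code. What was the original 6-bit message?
Split into 3-bit blocks: 111 111 111 111 111 111
Data = 111111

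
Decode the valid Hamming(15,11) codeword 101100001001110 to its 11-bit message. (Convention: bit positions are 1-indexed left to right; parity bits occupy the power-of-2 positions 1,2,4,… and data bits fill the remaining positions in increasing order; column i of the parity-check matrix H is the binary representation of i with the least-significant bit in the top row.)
Parity bits occupy power-of-2 positions; data bits are at positions {3,5,6,7,9,10,11,12,13,14,15} (1-indexed).
Extract: c[3]=1 c[5]=0 c[6]=0 c[7]=0 c[9]=1 c[10]=0 c[11]=0 c[12]=1 c[13]=1 c[14]=1 c[15]=0
Data = 10001001110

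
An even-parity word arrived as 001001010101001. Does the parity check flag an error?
Sum of received bits: 0+0+1+0+0+1+0+1+0+1+0+1+0+0+1 = 6; 6 mod 2 = 0. Result is 0 → no error detected.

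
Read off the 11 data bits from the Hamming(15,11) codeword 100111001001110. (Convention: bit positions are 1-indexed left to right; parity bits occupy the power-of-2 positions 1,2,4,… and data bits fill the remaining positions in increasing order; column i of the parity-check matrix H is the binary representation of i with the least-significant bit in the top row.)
Parity bits occupy power-of-2 positions; data bits are at positions {3,5,6,7,9,10,11,12,13,14,15} (1-indexed).
Extract: c[3]=0 c[5]=1 c[6]=1 c[7]=0 c[9]=1 c[10]=0 c[11]=0 c[12]=1 c[13]=1 c[14]=1 c[15]=0
Data = 01101001110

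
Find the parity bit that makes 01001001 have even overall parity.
Sum of data bits: 0+1+0+0+1+0+0+1 = 3.
3 mod 2 = 1, so parity bit = 1.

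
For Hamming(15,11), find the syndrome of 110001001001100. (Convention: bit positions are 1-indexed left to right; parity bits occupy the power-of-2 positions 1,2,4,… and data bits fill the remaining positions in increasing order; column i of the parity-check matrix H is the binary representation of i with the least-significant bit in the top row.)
Syndrome s = H · r^T (mod 2), r = 110001001001100:
  s[0] = (101010101010101)·(110001001001100) mod 2 = 1+0+0+0+0+0+0+0+1+0+0+0+1+0+0 mod 2 = 1
  s[1] = (011001100110011)·(110001001001100) mod 2 = 0+1+0+0+0+1+0+0+0+0+0+0+0+0+0 mod 2 = 0
  s[2] = (000111100001111)·(110001001001100) mod 2 = 0+0+0+0+0+1+0+0+0+0+0+1+1+0+0 mod 2 = 1
  s[3] = (000000011111111)·(110001001001100) mod 2 = 0+0+0+0+0+0+0+0+1+0+0+1+1+0+0 mod 2 = 1
Syndrome = 1011
Non-zero syndrome: error at position 13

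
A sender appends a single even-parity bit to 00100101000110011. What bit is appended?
Sum of data bits: 0+0+1+0+0+1+0+1+0+0+0+1+1+0+0+1+1 = 7.
7 mod 2 = 1, so parity bit = 1.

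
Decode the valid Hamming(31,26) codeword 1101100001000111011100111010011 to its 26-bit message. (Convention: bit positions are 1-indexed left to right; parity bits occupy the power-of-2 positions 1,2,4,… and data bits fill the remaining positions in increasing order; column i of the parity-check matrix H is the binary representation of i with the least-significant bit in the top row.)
Parity bits occupy power-of-2 positions; data bits are at positions {3,5,6,7,9,10,11,12,13,14,15,17,18,19,20,21,22,23,24,25,26,27,28,29,30,31} (1-indexed).
Extract: c[3]=0 c[5]=1 c[6]=0 c[7]=0 c[9]=0 c[10]=1 c[11]=0 c[12]=0 c[13]=0 c[14]=1 c[15]=1 c[17]=0 c[18]=1 c[19]=1 c[20]=1 c[21]=0 c[22]=0 c[23]=1 c[24]=1 c[25]=1 c[26]=0 c[27]=1 c[28]=0 c[29]=0 c[30]=1 c[31]=1
Data = 01000100011011100111010011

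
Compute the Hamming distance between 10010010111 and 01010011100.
XOR = 11000001011, count of 1s = 5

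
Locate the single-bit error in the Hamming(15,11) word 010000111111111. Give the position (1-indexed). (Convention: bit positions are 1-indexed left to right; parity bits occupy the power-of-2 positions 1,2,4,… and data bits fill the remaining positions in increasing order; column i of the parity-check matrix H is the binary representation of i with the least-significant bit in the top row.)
Syndrome s = H · r^T (mod 2), r = 010000111111111:
  s[0] = (101010101010101)·(010000111111111) mod 2 = 0+0+0+0+0+0+1+0+1+0+1+0+1+0+1 mod 2 = 1
  s[1] = (011001100110011)·(010000111111111) mod 2 = 0+1+0+0+0+0+1+0+0+1+1+0+0+1+1 mod 2 = 0
  s[2] = (000111100001111)·(010000111111111) mod 2 = 0+0+0+0+0+0+1+0+0+0+0+1+1+1+1 mod 2 = 1
  s[3] = (000000011111111)·(010000111111111) mod 2 = 0+0+0+0+0+0+0+1+1+1+1+1+1+1+1 mod 2 = 0
Syndrome = 1010
Column i of H is the binary representation of i, so the syndrome is the binary index of the flipped bit.
Read s = 1010 with s[0] as LSB: 1·2^0 + 0·2^1 + 1·2^2 + 0·2^3 = 5.
Error is at bit position 5.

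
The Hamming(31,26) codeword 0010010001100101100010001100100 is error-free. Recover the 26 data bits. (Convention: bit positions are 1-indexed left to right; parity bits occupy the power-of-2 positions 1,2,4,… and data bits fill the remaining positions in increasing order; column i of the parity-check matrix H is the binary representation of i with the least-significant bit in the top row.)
Parity bits occupy power-of-2 positions; data bits are at positions {3,5,6,7,9,10,11,12,13,14,15,17,18,19,20,21,22,23,24,25,26,27,28,29,30,31} (1-indexed).
Extract: c[3]=1 c[5]=0 c[6]=1 c[7]=0 c[9]=0 c[10]=1 c[11]=1 c[12]=0 c[13]=0 c[14]=1 c[15]=0 c[17]=1 c[18]=0 c[19]=0 c[20]=0 c[21]=1 c[22]=0 c[23]=0 c[24]=0 c[25]=1 c[26]=1 c[27]=0 c[28]=0 c[29]=1 c[30]=0 c[31]=0
Data = 10100110010100010001100100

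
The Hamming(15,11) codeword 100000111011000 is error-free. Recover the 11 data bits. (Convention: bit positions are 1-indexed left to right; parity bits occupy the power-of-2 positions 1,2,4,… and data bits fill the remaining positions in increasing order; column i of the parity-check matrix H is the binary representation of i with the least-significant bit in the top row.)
Parity bits occupy power-of-2 positions; data bits are at positions {3,5,6,7,9,10,11,12,13,14,15} (1-indexed).
Extract: c[3]=0 c[5]=0 c[6]=0 c[7]=1 c[9]=1 c[10]=0 c[11]=1 c[12]=1 c[13]=0 c[14]=0 c[15]=0
Data = 00011011000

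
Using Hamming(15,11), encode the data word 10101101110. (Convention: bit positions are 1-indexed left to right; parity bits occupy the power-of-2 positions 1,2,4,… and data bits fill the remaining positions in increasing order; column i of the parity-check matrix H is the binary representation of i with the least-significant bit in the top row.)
Codeword c = d · G (mod 2), d = 10101101110:
  c[0] = d·G[:,0] = (10101101110)·(11011010101) mod 2 = 1+0+0+0+1+0+0+0+1+0+0 mod 2 = 1
  c[1] = d·G[:,1] = (10101101110)·(10110110011) mod 2 = 1+0+1+0+0+1+0+0+0+1+0 mod 2 = 0
  c[2] = d·G[:,2] = (10101101110)·(10000000000) mod 2 = 1+0+0+0+0+0+0+0+0+0+0 mod 2 = 1
  c[3] = d·G[:,3] = (10101101110)·(01110001111) mod 2 = 0+0+1+0+0+0+0+1+1+1+0 mod 2 = 0
  c[4] = d·G[:,4] = (10101101110)·(01000000000) mod 2 = 0+0+0+0+0+0+0+0+0+0+0 mod 2 = 0
  c[5] = d·G[:,5] = (10101101110)·(00100000000) mod 2 = 0+0+1+0+0+0+0+0+0+0+0 mod 2 = 1
  c[6] = d·G[:,6] = (10101101110)·(00010000000) mod 2 = 0+0+0+0+0+0+0+0+0+0+0 mod 2 = 0
  c[7] = d·G[:,7] = (10101101110)·(00001111111) mod 2 = 0+0+0+0+1+1+0+1+1+1+0 mod 2 = 1
  c[8] = d·G[:,8] = (10101101110)·(00001000000) mod 2 = 0+0+0+0+1+0+0+0+0+0+0 mod 2 = 1
  c[9] = d·G[:,9] = (10101101110)·(00000100000) mod 2 = 0+0+0+0+0+1+0+0+0+0+0 mod 2 = 1
  c[10] = d·G[:,10] = (10101101110)·(00000010000) mod 2 = 0+0+0+0+0+0+0+0+0+0+0 mod 2 = 0
  c[11] = d·G[:,11] = (10101101110)·(00000001000) mod 2 = 0+0+0+0+0+0+0+1+0+0+0 mod 2 = 1
  c[12] = d·G[:,12] = (10101101110)·(00000000100) mod 2 = 0+0+0+0+0+0+0+0+1+0+0 mod 2 = 1
  c[13] = d·G[:,13] = (10101101110)·(00000000010) mod 2 = 0+0+0+0+0+0+0+0+0+1+0 mod 2 = 1
  c[14] = d·G[:,14] = (10101101110)·(00000000001) mod 2 = 0+0+0+0+0+0+0+0+0+0+0 mod 2 = 0
Codeword = 101001011101110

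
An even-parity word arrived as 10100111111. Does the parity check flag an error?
Sum of received bits: 1+0+1+0+0+1+1+1+1+1+1 = 8; 8 mod 2 = 0. Result is 0 → no error detected.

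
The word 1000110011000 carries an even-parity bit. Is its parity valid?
Sum of all bits: 1+0+0+0+1+1+0+0+1+1+0+0+0 = 5; 5 mod 2 = 1. Result is 1 → parity error detected.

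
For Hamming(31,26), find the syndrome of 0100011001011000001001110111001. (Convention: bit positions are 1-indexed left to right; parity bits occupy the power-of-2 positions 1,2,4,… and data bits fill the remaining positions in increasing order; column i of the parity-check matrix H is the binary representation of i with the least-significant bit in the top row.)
Syndrome s = H · r^T (mod 2), r = 0100011001011000001001110111001:
  s[0] = (1010101010101010101010101010101)·(0100011001011000001001110111001) mod 2 = 0+0+0+0+0+0+1+0+0+0+0+0+1+0+0+0+0+0+1+0+0+0+1+0+0+0+1+0+0+0+1 mod 2 = 0
  s[1] = (0110011001100110011001100110011)·(0100011001011000001001110111001) mod 2 = 0+1+0+0+0+1+1+0+0+1+0+0+0+0+0+0+0+0+1+0+0+1+1+0+0+1+1+0+0+0+1 mod 2 = 0
  s[2] = (0001111000011110000111100001111)·(0100011001011000001001110111001) mod 2 = 0+0+0+0+0+1+1+0+0+0+0+1+1+0+0+0+0+0+0+0+0+1+1+0+0+0+0+1+0+0+1 mod 2 = 0
  s[3] = (0000000111111110000000011111111)·(0100011001011000001001110111001) mod 2 = 0+0+0+0+0+0+0+0+0+1+0+1+1+0+0+0+0+0+0+0+0+0+0+1+0+1+1+1+0+0+1 mod 2 = 0
  s[4] = (0000000000000001111111111111111)·(0100011001011000001001110111001) mod 2 = 0+0+0+0+0+0+0+0+0+0+0+0+0+0+0+0+0+0+1+0+0+1+1+1+0+1+1+1+0+0+1 mod 2 = 0
Syndrome = 00000
s = 0: no error detected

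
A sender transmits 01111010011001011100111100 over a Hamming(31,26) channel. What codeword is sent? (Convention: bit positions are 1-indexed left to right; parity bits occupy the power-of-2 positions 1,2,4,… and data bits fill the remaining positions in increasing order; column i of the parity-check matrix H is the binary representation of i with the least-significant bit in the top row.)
Codeword c = d · G (mod 2), d = 01111010011001011100111100:
  c[0] = d·G[:,0] = (01111010011001011100111100)·(11011010101101010101010101) mod 2 = 0+1+0+1+1+0+1+0+0+0+1+0+0+1+0+1+0+1+0+0+0+1+0+1+0+0 mod 2 = 0
  c[1] = d·G[:,1] = (01111010011001011100111100)·(10110110011011001100110011) mod 2 = 0+0+1+1+0+0+1+0+0+1+1+0+0+1+0+0+1+1+0+0+1+1+0+0+0+0 mod 2 = 0
  c[2] = d·G[:,2] = (01111010011001011100111100)·(10000000000000000000000000) mod 2 = 0+0+0+0+0+0+0+0+0+0+0+0+0+0+0+0+0+0+0+0+0+0+0+0+0+0 mod 2 = 0
  c[3] = d·G[:,3] = (01111010011001011100111100)·(01110001111000111100001111) mod 2 = 0+1+1+1+0+0+0+0+0+1+1+0+0+0+0+1+1+1+0+0+0+0+1+1+0+0 mod 2 = 0
  c[4] = d·G[:,4] = (01111010011001011100111100)·(01000000000000000000000000) mod 2 = 0+1+0+0+0+0+0+0+0+0+0+0+0+0+0+0+0+0+0+0+0+0+0+0+0+0 mod 2 = 1
  c[5] = d·G[:,5] = (01111010011001011100111100)·(00100000000000000000000000) mod 2 = 0+0+1+0+0+0+0+0+0+0+0+0+0+0+0+0+0+0+0+0+0+0+0+0+0+0 mod 2 = 1
  c[6] = d·G[:,6] = (01111010011001011100111100)·(00010000000000000000000000) mod 2 = 0+0+0+1+0+0+0+0+0+0+0+0+0+0+0+0+0+0+0+0+0+0+0+0+0+0 mod 2 = 1
  c[7] = d·G[:,7] = (01111010011001011100111100)·(00001111111000000011111111) mod 2 = 0+0+0+0+1+0+1+0+0+1+1+0+0+0+0+0+0+0+0+0+1+1+1+1+0+0 mod 2 = 0
  c[8] = d·G[:,8] = (01111010011001011100111100)·(00001000000000000000000000) mod 2 = 0+0+0+0+1+0+0+0+0+0+0+0+0+0+0+0+0+0+0+0+0+0+0+0+0+0 mod 2 = 1
  c[9] = d·G[:,9] = (01111010011001011100111100)·(00000100000000000000000000) mod 2 = 0+0+0+0+0+0+0+0+0+0+0+0+0+0+0+0+0+0+0+0+0+0+0+0+0+0 mod 2 = 0
  c[10] = d·G[:,10] = (01111010011001011100111100)·(00000010000000000000000000) mod 2 = 0+0+0+0+0+0+1+0+0+0+0+0+0+0+0+0+0+0+0+0+0+0+0+0+0+0 mod 2 = 1
  c[11] = d·G[:,11] = (01111010011001011100111100)·(00000001000000000000000000) mod 2 = 0+0+0+0+0+0+0+0+0+0+0+0+0+0+0+0+0+0+0+0+0+0+0+0+0+0 mod 2 = 0
  c[12] = d·G[:,12] = (01111010011001011100111100)·(00000000100000000000000000) mod 2 = 0+0+0+0+0+0+0+0+0+0+0+0+0+0+0+0+0+0+0+0+0+0+0+0+0+0 mod 2 = 0
  c[13] = d·G[:,13] = (01111010011001011100111100)·(00000000010000000000000000) mod 2 = 0+0+0+0+0+0+0+0+0+1+0+0+0+0+0+0+0+0+0+0+0+0+0+0+0+0 mod 2 = 1
  c[14] = d·G[:,14] = (01111010011001011100111100)·(00000000001000000000000000) mod 2 = 0+0+0+0+0+0+0+0+0+0+1+0+0+0+0+0+0+0+0+0+0+0+0+0+0+0 mod 2 = 1
  c[15] = d·G[:,15] = (01111010011001011100111100)·(00000000000111111111111111) mod 2 = 0+0+0+0+0+0+0+0+0+0+0+0+0+1+0+1+1+1+0+0+1+1+1+1+0+0 mod 2 = 0
  c[16] = d·G[:,16] = (01111010011001011100111100)·(00000000000100000000000000) mod 2 = 0+0+0+0+0+0+0+0+0+0+0+0+0+0+0+0+0+0+0+0+0+0+0+0+0+0 mod 2 = 0
  c[17] = d·G[:,17] = (01111010011001011100111100)·(00000000000010000000000000) mod 2 = 0+0+0+0+0+0+0+0+0+0+0+0+0+0+0+0+0+0+0+0+0+0+0+0+0+0 mod 2 = 0
  c[18] = d·G[:,18] = (01111010011001011100111100)·(00000000000001000000000000) mod 2 = 0+0+0+0+0+0+0+0+0+0+0+0+0+1+0+0+0+0+0+0+0+0+0+0+0+0 mod 2 = 1
  c[19] = d·G[:,19] = (01111010011001011100111100)·(00000000000000100000000000) mod 2 = 0+0+0+0+0+0+0+0+0+0+0+0+0+0+0+0+0+0+0+0+0+0+0+0+0+0 mod 2 = 0
  c[20] = d·G[:,20] = (01111010011001011100111100)·(00000000000000010000000000) mod 2 = 0+0+0+0+0+0+0+0+0+0+0+0+0+0+0+1+0+0+0+0+0+0+0+0+0+0 mod 2 = 1
  c[21] = d·G[:,21] = (01111010011001011100111100)·(00000000000000001000000000) mod 2 = 0+0+0+0+0+0+0+0+0+0+0+0+0+0+0+0+1+0+0+0+0+0+0+0+0+0 mod 2 = 1
  c[22] = d·G[:,22] = (01111010011001011100111100)·(00000000000000000100000000) mod 2 = 0+0+0+0+0+0+0+0+0+0+0+0+0+0+0+0+0+1+0+0+0+0+0+0+0+0 mod 2 = 1
  c[23] = d·G[:,23] = (01111010011001011100111100)·(00000000000000000010000000) mod 2 = 0+0+0+0+0+0+0+0+0+0+0+0+0+0+0+0+0+0+0+0+0+0+0+0+0+0 mod 2 = 0
  c[24] = d·G[:,24] = (01111010011001011100111100)·(00000000000000000001000000) mod 2 = 0+0+0+0+0+0+0+0+0+0+0+0+0+0+0+0+0+0+0+0+0+0+0+0+0+0 mod 2 = 0
  c[25] = d·G[:,25] = (01111010011001011100111100)·(00000000000000000000100000) mod 2 = 0+0+0+0+0+0+0+0+0+0+0+0+0+0+0+0+0+0+0+0+1+0+0+0+0+0 mod 2 = 1
  c[26] = d·G[:,26] = (01111010011001011100111100)·(00000000000000000000010000) mod 2 = 0+0+0+0+0+0+0+0+0+0+0+0+0+0+0+0+0+0+0+0+0+1+0+0+0+0 mod 2 = 1
  c[27] = d·G[:,27] = (01111010011001011100111100)·(00000000000000000000001000) mod 2 = 0+0+0+0+0+0+0+0+0+0+0+0+0+0+0+0+0+0+0+0+0+0+1+0+0+0 mod 2 = 1
  c[28] = d·G[:,28] = (01111010011001011100111100)·(00000000000000000000000100) mod 2 = 0+0+0+0+0+0+0+0+0+0+0+0+0+0+0+0+0+0+0+0+0+0+0+1+0+0 mod 2 = 1
  c[29] = d·G[:,29] = (01111010011001011100111100)·(00000000000000000000000010) mod 2 = 0+0+0+0+0+0+0+0+0+0+0+0+0+0+0+0+0+0+0+0+0+0+0+0+0+0 mod 2 = 0
  c[30] = d·G[:,30] = (01111010011001011100111100)·(00000000000000000000000001) mod 2 = 0+0+0+0+0+0+0+0+0+0+0+0+0+0+0+0+0+0+0+0+0+0+0+0+0+0 mod 2 = 0
Codeword = 0000111010100110001011100111100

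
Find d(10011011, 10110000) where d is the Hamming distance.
XOR = 00101011, count of 1s = 4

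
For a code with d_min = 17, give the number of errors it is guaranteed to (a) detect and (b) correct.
(a) Detection requires d_min ≥ e+1, so e ≤ d_min − 1 = 16.
(b) Correction requires d_min ≥ 2t+1, so t ≤ ⌊(d_min − 1)/2⌋ = ⌊16/2⌋ = 8.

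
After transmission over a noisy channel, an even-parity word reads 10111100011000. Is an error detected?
Sum of received bits: 1+0+1+1+1+1+0+0+0+1+1+0+0+0 = 7; 7 mod 2 = 1. Result is 1 ≠ 0 → error detected.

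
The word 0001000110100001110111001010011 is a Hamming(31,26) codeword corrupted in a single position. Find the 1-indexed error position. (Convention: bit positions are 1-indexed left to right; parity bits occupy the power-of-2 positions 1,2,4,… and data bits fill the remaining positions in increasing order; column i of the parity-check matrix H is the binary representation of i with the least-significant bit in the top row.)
Syndrome s = H · r^T (mod 2), r = 0001000110100001110111001010011:
  s[0] = (1010101010101010101010101010101)·(0001000110100001110111001010011) mod 2 = 0+0+0+0+0+0+0+0+1+0+1+0+0+0+0+0+1+0+0+0+1+0+0+0+1+0+1+0+0+0+1 mod 2 = 1
  s[1] = (0110011001100110011001100110011)·(0001000110100001110111001010011) mod 2 = 0+0+0+0+0+0+0+0+0+0+1+0+0+0+0+0+0+1+0+0+0+1+0+0+0+0+1+0+0+1+1 mod 2 = 0
  s[2] = (0001111000011110000111100001111)·(0001000110100001110111001010011) mod 2 = 0+0+0+1+0+0+0+0+0+0+0+0+0+0+0+0+0+0+0+1+1+1+0+0+0+0+0+0+0+1+1 mod 2 = 0
  s[3] = (0000000111111110000000011111111)·(0001000110100001110111001010011) mod 2 = 0+0+0+0+0+0+0+1+1+0+1+0+0+0+0+0+0+0+0+0+0+0+0+0+1+0+1+0+0+1+1 mod 2 = 1
  s[4] = (0000000000000001111111111111111)·(0001000110100001110111001010011) mod 2 = 0+0+0+0+0+0+0+0+0+0+0+0+0+0+0+1+1+1+0+1+1+1+0+0+1+0+1+0+0+1+1 mod 2 = 0
Syndrome = 10010
Column i of H is the binary representation of i, so the syndrome is the binary index of the flipped bit.
Read s = 10010 with s[0] as LSB: 1·2^0 + 0·2^1 + 0·2^2 + 1·2^3 + 0·2^4 = 9.
Error is at bit position 9.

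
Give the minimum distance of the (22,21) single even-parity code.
d_min = 2 (flipping one data bit also flips the parity bit, so the two closest codewords differ in exactly 2 positions).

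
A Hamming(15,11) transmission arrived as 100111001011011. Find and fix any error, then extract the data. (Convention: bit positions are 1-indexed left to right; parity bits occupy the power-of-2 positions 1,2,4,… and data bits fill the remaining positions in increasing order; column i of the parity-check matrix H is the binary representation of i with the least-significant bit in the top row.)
Syndrome s = H · r^T (mod 2), r = 100111001011011:
  s[0] = (101010101010101)·(100111001011011) mod 2 = 1+0+0+0+1+0+0+0+1+0+1+0+0+0+1 mod 2 = 1
  s[1] = (011001100110011)·(100111001011011) mod 2 = 0+0+0+0+0+1+0+0+0+0+1+0+0+1+1 mod 2 = 0
  s[2] = (000111100001111)·(100111001011011) mod 2 = 0+0+0+1+1+1+0+0+0+0+0+1+0+1+1 mod 2 = 0
  s[3] = (000000011111111)·(100111001011011) mod 2 = 0+0+0+0+0+0+0+0+1+0+1+1+0+1+1 mod 2 = 1
Syndrome = 1001
Column 9 of H equals this syndrome → error at bit 9 (1-indexed).
Flip bit 9: 100111001011011 → 100111000011011
Extract data bits at positions {3,5,6,7,9,10,11,12,13,14,15}: 01100011011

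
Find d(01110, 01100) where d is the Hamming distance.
XOR = 00010, count of 1s = 1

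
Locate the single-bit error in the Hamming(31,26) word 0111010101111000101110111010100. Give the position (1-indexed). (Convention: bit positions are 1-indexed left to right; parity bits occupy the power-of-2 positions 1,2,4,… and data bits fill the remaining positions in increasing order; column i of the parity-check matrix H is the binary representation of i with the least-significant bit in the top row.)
Syndrome s = H · r^T (mod 2), r = 0111010101111000101110111010100:
  s[0] = (1010101010101010101010101010101)·(0111010101111000101110111010100) mod 2 = 0+0+1+0+0+0+0+0+0+0+1+0+1+0+0+0+1+0+1+0+1+0+1+0+1+0+1+0+1+0+0 mod 2 = 0
  s[1] = (0110011001100110011001100110011)·(0111010101111000101110111010100) mod 2 = 0+1+1+0+0+1+0+0+0+1+1+0+0+0+0+0+0+0+1+0+0+0+1+0+0+0+1+0+0+0+0 mod 2 = 0
  s[2] = (0001111000011110000111100001111)·(0111010101111000101110111010100) mod 2 = 0+0+0+1+0+1+0+0+0+0+0+1+1+0+0+0+0+0+0+1+1+0+1+0+0+0+0+0+1+0+0 mod 2 = 0
  s[3] = (0000000111111110000000011111111)·(0111010101111000101110111010100) mod 2 = 0+0+0+0+0+0+0+1+0+1+1+1+1+0+0+0+0+0+0+0+0+0+0+1+1+0+1+0+1+0+0 mod 2 = 1
  s[4] = (0000000000000001111111111111111)·(0111010101111000101110111010100) mod 2 = 0+0+0+0+0+0+0+0+0+0+0+0+0+0+0+0+1+0+1+1+1+0+1+1+1+0+1+0+1+0+0 mod 2 = 1
Syndrome = 00011
Column i of H is the binary representation of i, so the syndrome is the binary index of the flipped bit.
Read s = 00011 with s[0] as LSB: 0·2^0 + 0·2^1 + 0·2^2 + 1·2^3 + 1·2^4 = 24.
Error is at bit position 24.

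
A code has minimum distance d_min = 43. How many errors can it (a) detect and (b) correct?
(a) Detection requires d_min ≥ e+1, so e ≤ d_min − 1 = 42.
(b) Correction requires d_min ≥ 2t+1, so t ≤ ⌊(d_min − 1)/2⌋ = ⌊42/2⌋ = 21.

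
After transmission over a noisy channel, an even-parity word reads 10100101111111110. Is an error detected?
Sum of received bits: 1+0+1+0+0+1+0+1+1+1+1+1+1+1+1+1+0 = 12; 12 mod 2 = 0. Result is 0 → no error detected.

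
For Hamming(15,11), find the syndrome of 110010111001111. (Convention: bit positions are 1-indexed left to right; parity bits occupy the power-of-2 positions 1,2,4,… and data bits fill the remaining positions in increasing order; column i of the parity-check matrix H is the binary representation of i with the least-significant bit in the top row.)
Syndrome s = H · r^T (mod 2), r = 110010111001111:
  s[0] = (101010101010101)·(110010111001111) mod 2 = 1+0+0+0+1+0+1+0+1+0+0+0+1+0+1 mod 2 = 0
  s[1] = (011001100110011)·(110010111001111) mod 2 = 0+1+0+0+0+0+1+0+0+0+0+0+0+1+1 mod 2 = 0
  s[2] = (000111100001111)·(110010111001111) mod 2 = 0+0+0+0+1+0+1+0+0+0+0+1+1+1+1 mod 2 = 0
  s[3] = (000000011111111)·(110010111001111) mod 2 = 0+0+0+0+0+0+0+1+1+0+0+1+1+1+1 mod 2 = 0
Syndrome = 0000
s = 0: no error detected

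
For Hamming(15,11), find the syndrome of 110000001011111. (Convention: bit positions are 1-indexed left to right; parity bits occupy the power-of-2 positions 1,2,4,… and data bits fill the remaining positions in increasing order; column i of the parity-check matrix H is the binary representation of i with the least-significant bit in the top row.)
Syndrome s = H · r^T (mod 2), r = 110000001011111:
  s[0] = (101010101010101)·(110000001011111) mod 2 = 1+0+0+0+0+0+0+0+1+0+1+0+1+0+1 mod 2 = 1
  s[1] = (011001100110011)·(110000001011111) mod 2 = 0+1+0+0+0+0+0+0+0+0+1+0+0+1+1 mod 2 = 0
  s[2] = (000111100001111)·(110000001011111) mod 2 = 0+0+0+0+0+0+0+0+0+0+0+1+1+1+1 mod 2 = 0
  s[3] = (000000011111111)·(110000001011111) mod 2 = 0+0+0+0+0+0+0+0+1+0+1+1+1+1+1 mod 2 = 0
Syndrome = 1000
Non-zero syndrome: error at position 1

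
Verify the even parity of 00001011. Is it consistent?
Sum of all bits: 0+0+0+0+1+0+1+1 = 3; 3 mod 2 = 1. Result is 1 → parity error detected.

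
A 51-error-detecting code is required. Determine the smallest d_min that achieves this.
Detecting e errors requires d_min ≥ e + 1 = 51 + 1 = 52.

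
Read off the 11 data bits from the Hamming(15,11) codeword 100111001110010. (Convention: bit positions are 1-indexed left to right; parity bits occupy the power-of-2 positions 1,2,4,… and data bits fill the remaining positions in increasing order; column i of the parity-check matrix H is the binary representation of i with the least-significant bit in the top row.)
Parity bits occupy power-of-2 positions; data bits are at positions {3,5,6,7,9,10,11,12,13,14,15} (1-indexed).
Extract: c[3]=0 c[5]=1 c[6]=1 c[7]=0 c[9]=1 c[10]=1 c[11]=1 c[12]=0 c[13]=0 c[14]=1 c[15]=0
Data = 01101110010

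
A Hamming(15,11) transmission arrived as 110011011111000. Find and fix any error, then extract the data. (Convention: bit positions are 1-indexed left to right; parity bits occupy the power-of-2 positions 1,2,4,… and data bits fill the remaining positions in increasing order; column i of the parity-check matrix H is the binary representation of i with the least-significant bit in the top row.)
Syndrome s = H · r^T (mod 2), r = 110011011111000:
  s[0] = (101010101010101)·(110011011111000) mod 2 = 1+0+0+0+1+0+0+0+1+0+1+0+0+0+0 mod 2 = 0
  s[1] = (011001100110011)·(110011011111000) mod 2 = 0+1+0+0+0+1+0+0+0+1+1+0+0+0+0 mod 2 = 0
  s[2] = (000111100001111)·(110011011111000) mod 2 = 0+0+0+0+1+1+0+0+0+0+0+1+0+0+0 mod 2 = 1
  s[3] = (000000011111111)·(110011011111000) mod 2 = 0+0+0+0+0+0+0+1+1+1+1+1+0+0+0 mod 2 = 1
Syndrome = 0011
Column 12 of H equals this syndrome → error at bit 12 (1-indexed).
Flip bit 12: 110011011111000 → 110011011110000
Extract data bits at positions {3,5,6,7,9,10,11,12,13,14,15}: 01101110000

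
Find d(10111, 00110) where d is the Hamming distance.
XOR = 10001, count of 1s = 2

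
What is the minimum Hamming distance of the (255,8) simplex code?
d_min = 128 (every nonzero codeword of the simplex code S_8 has weight 2^(r−1) = 128).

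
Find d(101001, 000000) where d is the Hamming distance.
XOR = 101001, count of 1s = 3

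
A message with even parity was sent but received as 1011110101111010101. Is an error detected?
Sum of received bits: 1+0+1+1+1+1+0+1+0+1+1+1+1+0+1+0+1+0+1 = 13; 13 mod 2 = 1. Result is 1 ≠ 0 → error detected.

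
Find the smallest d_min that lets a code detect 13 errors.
Detecting e errors requires d_min ≥ e + 1 = 13 + 1 = 14.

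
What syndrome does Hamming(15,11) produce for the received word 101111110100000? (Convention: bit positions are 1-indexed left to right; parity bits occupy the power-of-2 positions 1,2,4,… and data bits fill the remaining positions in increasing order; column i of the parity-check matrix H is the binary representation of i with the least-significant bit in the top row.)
Syndrome s = H · r^T (mod 2), r = 101111110100000:
  s[0] = (101010101010101)·(101111110100000) mod 2 = 1+0+1+0+1+0+1+0+0+0+0+0+0+0+0 mod 2 = 0
  s[1] = (011001100110011)·(101111110100000) mod 2 = 0+0+1+0+0+1+1+0+0+1+0+0+0+0+0 mod 2 = 0
  s[2] = (000111100001111)·(101111110100000) mod 2 = 0+0+0+1+1+1+1+0+0+0+0+0+0+0+0 mod 2 = 0
  s[3] = (000000011111111)·(101111110100000) mod 2 = 0+0+0+0+0+0+0+1+0+1+0+0+0+0+0 mod 2 = 0
Syndrome = 0000
s = 0: no error detected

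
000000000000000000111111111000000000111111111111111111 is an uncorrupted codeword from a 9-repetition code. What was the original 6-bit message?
Split into 9-bit blocks: 000000000 000000000 111111111 000000000 111111111 111111111
Data = 001011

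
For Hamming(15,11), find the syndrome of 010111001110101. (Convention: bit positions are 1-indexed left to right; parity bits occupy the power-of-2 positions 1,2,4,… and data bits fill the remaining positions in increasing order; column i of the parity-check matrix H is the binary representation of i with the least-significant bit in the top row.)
Syndrome s = H · r^T (mod 2), r = 010111001110101:
  s[0] = (101010101010101)·(010111001110101) mod 2 = 0+0+0+0+1+0+0+0+1+0+1+0+1+0+1 mod 2 = 1
  s[1] = (011001100110011)·(010111001110101) mod 2 = 0+1+0+0+0+1+0+0+0+1+1+0+0+0+1 mod 2 = 1
  s[2] = (000111100001111)·(010111001110101) mod 2 = 0+0+0+1+1+1+0+0+0+0+0+0+1+0+1 mod 2 = 1
  s[3] = (000000011111111)·(010111001110101) mod 2 = 0+0+0+0+0+0+0+0+1+1+1+0+1+0+1 mod 2 = 1
Syndrome = 1111
Non-zero syndrome: error at position 15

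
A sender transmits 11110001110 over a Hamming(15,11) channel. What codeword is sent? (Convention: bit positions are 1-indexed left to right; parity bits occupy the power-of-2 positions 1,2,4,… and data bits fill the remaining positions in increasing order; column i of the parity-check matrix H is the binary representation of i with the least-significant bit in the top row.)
Codeword c = d · G (mod 2), d = 11110001110:
  c[0] = d·G[:,0] = (11110001110)·(11011010101) mod 2 = 1+1+0+1+0+0+0+0+1+0+0 mod 2 = 0
  c[1] = d·G[:,1] = (11110001110)·(10110110011) mod 2 = 1+0+1+1+0+0+0+0+0+1+0 mod 2 = 0
  c[2] = d·G[:,2] = (11110001110)·(10000000000) mod 2 = 1+0+0+0+0+0+0+0+0+0+0 mod 2 = 1
  c[3] = d·G[:,3] = (11110001110)·(01110001111) mod 2 = 0+1+1+1+0+0+0+1+1+1+0 mod 2 = 0
  c[4] = d·G[:,4] = (11110001110)·(01000000000) mod 2 = 0+1+0+0+0+0+0+0+0+0+0 mod 2 = 1
  c[5] = d·G[:,5] = (11110001110)·(00100000000) mod 2 = 0+0+1+0+0+0+0+0+0+0+0 mod 2 = 1
  c[6] = d·G[:,6] = (11110001110)·(00010000000) mod 2 = 0+0+0+1+0+0+0+0+0+0+0 mod 2 = 1
  c[7] = d·G[:,7] = (11110001110)·(00001111111) mod 2 = 0+0+0+0+0+0+0+1+1+1+0 mod 2 = 1
  c[8] = d·G[:,8] = (11110001110)·(00001000000) mod 2 = 0+0+0+0+0+0+0+0+0+0+0 mod 2 = 0
  c[9] = d·G[:,9] = (11110001110)·(00000100000) mod 2 = 0+0+0+0+0+0+0+0+0+0+0 mod 2 = 0
  c[10] = d·G[:,10] = (11110001110)·(00000010000) mod 2 = 0+0+0+0+0+0+0+0+0+0+0 mod 2 = 0
  c[11] = d·G[:,11] = (11110001110)·(00000001000) mod 2 = 0+0+0+0+0+0+0+1+0+0+0 mod 2 = 1
  c[12] = d·G[:,12] = (11110001110)·(00000000100) mod 2 = 0+0+0+0+0+0+0+0+1+0+0 mod 2 = 1
  c[13] = d·G[:,13] = (11110001110)·(00000000010) mod 2 = 0+0+0+0+0+0+0+0+0+1+0 mod 2 = 1
  c[14] = d·G[:,14] = (11110001110)·(00000000001) mod 2 = 0+0+0+0+0+0+0+0+0+0+0 mod 2 = 0
Codeword = 001011110001110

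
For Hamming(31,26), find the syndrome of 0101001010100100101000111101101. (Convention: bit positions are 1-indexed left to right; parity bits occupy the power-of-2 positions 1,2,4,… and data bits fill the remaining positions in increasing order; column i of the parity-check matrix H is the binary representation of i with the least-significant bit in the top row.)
Syndrome s = H · r^T (mod 2), r = 0101001010100100101000111101101:
  s[0] = (1010101010101010101010101010101)·(0101001010100100101000111101101) mod 2 = 0+0+0+0+0+0+1+0+1+0+1+0+0+0+0+0+1+0+1+0+0+0+1+0+1+0+0+0+1+0+1 mod 2 = 1
  s[1] = (0110011001100110011001100110011)·(0101001010100100101000111101101) mod 2 = 0+1+0+0+0+0+1+0+0+0+1+0+0+1+0+0+0+0+1+0+0+0+1+0+0+1+0+0+0+0+1 mod 2 = 0
  s[2] = (0001111000011110000111100001111)·(0101001010100100101000111101101) mod 2 = 0+0+0+1+0+0+1+0+0+0+0+0+0+1+0+0+0+0+0+0+0+0+1+0+0+0+0+1+1+0+1 mod 2 = 1
  s[3] = (0000000111111110000000011111111)·(0101001010100100101000111101101) mod 2 = 0+0+0+0+0+0+0+0+1+0+1+0+0+1+0+0+0+0+0+0+0+0+0+1+1+1+0+1+1+0+1 mod 2 = 1
  s[4] = (0000000000000001111111111111111)·(0101001010100100101000111101101) mod 2 = 0+0+0+0+0+0+0+0+0+0+0+0+0+0+0+0+1+0+1+0+0+0+1+1+1+1+0+1+1+0+1 mod 2 = 1
Syndrome = 10111
Non-zero syndrome: error at position 29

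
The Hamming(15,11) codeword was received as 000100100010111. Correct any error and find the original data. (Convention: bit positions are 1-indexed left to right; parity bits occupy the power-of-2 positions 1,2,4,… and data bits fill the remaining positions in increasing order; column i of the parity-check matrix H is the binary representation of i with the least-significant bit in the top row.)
Syndrome s = H · r^T (mod 2), r = 000100100010111:
  s[0] = (101010101010101)·(000100100010111) mod 2 = 0+0+0+0+0+0+1+0+0+0+1+0+1+0+1 mod 2 = 0
  s[1] = (011001100110011)·(000100100010111) mod 2 = 0+0+0+0+0+0+1+0+0+0+1+0+0+1+1 mod 2 = 0
  s[2] = (000111100001111)·(000100100010111) mod 2 = 0+0+0+1+0+0+1+0+0+0+0+0+1+1+1 mod 2 = 1
  s[3] = (000000011111111)·(000100100010111) mod 2 = 0+0+0+0+0+0+0+0+0+0+1+0+1+1+1 mod 2 = 0
Syndrome = 0010
Column 4 of H equals this syndrome → error at bit 4 (1-indexed).
Flip bit 4: 000100100010111 → 000000100010111
Extract data bits at positions {3,5,6,7,9,10,11,12,13,14,15}: 00010010111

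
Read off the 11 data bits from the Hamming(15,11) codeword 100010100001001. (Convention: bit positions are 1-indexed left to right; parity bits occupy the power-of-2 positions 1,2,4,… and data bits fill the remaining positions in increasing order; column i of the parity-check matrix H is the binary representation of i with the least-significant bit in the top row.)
Parity bits occupy power-of-2 positions; data bits are at positions {3,5,6,7,9,10,11,12,13,14,15} (1-indexed).
Extract: c[3]=0 c[5]=1 c[6]=0 c[7]=1 c[9]=0 c[10]=0 c[11]=0 c[12]=1 c[13]=0 c[14]=0 c[15]=1
Data = 01010001001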